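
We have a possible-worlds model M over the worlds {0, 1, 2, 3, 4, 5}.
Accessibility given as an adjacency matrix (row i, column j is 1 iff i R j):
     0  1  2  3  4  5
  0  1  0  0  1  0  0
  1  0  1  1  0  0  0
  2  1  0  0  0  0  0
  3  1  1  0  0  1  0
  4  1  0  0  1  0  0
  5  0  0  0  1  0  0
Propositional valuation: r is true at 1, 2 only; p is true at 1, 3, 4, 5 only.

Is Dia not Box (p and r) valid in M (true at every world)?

Yes

Let φ = Dia not Box (p and r). Evaluate φ at each world:
  0 (successors {0, 3}): φ is true.
  1 (successors {1, 2}): φ is true.
  2 (successors {0}): φ is true.
  3 (successors {0, 1, 4}): φ is true.
  4 (successors {0, 3}): φ is true.
  5 (successors {3}): φ is true.
For instance, at 4:
  At 4: Dia not Box (p and r) requires not Box (p and r) at some successor in {0, 3}.
    not Box (p and r) holds at 0, so Dia not Box (p and r) is true at 4.
      At 0: Box (p and r) is false, so not Box (p and r) is true.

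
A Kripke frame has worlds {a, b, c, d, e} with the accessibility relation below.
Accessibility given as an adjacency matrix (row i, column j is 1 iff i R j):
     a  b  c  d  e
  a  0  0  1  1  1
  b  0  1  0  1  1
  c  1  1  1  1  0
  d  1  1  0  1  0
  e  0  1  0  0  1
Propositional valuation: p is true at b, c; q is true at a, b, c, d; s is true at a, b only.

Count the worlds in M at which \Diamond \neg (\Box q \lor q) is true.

Let φ = \Diamond \neg (\Box q \lor q). Evaluate φ at each world:
  a (successors {c, d, e}): φ is true.
  b (successors {b, d, e}): φ is true.
  c (successors {a, b, c, d}): φ is false.
  d (successors {a, b, d}): φ is false.
  e (successors {b, e}): φ is true.
For instance, at d:
  At d: \Diamond \neg (\Box q \lor q) requires \neg (\Box q \lor q) at some successor in {a, b, d}.
    At a: \neg (\Box q \lor q) is false.
    At b: \neg (\Box q \lor q) is false.
    At d: \neg (\Box q \lor q) is false.
  So \Diamond \neg (\Box q \lor q) is false at d.
Satisfying worlds: {a, b, e}

3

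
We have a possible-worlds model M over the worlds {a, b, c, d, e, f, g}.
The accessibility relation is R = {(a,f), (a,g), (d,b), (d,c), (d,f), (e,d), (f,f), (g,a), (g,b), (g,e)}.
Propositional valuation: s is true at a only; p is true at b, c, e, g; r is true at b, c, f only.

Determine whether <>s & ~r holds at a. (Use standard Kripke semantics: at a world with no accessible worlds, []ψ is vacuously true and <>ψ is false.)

No

At a: <>s is false, ~r is true, so <>s & ~r is false.
  At a: <>s requires s at some successor in {f, g}.
    At f: s is false.
    At g: s is false.
  So <>s is false at a.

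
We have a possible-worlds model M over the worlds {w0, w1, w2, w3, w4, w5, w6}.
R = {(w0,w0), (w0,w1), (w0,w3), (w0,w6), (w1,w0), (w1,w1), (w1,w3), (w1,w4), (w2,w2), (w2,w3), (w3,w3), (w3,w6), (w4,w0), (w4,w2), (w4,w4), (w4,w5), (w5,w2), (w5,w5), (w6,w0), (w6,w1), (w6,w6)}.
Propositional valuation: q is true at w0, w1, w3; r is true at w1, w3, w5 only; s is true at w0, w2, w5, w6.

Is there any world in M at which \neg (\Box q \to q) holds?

No

Let φ = \neg (\Box q \to q). Evaluate φ at each world:
  w0 (successors {w0, w1, w3, w6}): φ is false.
  w1 (successors {w0, w1, w3, w4}): φ is false.
  w2 (successors {w2, w3}): φ is false.
  w3 (successors {w3, w6}): φ is false.
  w4 (successors {w0, w2, w4, w5}): φ is false.
  w5 (successors {w2, w5}): φ is false.
  w6 (successors {w0, w1, w6}): φ is false.
For instance, at w2:
  At w2: \Box q \to q is true, so \neg (\Box q \to q) is false.
    At w2: \Box q is false, q is false, so \Box q \to q is true.
      At w2: \Box q requires q at every successor {w2, w3}.
        q fails at w2, so \Box q is false at w2.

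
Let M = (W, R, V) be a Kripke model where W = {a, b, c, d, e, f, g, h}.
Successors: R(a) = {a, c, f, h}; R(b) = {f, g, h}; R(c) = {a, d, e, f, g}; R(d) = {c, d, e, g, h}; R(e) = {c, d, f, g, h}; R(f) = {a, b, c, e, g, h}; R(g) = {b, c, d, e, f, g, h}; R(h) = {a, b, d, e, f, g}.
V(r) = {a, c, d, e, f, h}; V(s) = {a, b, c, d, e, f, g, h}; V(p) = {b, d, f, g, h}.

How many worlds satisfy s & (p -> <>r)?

Let φ = s & (p -> <>r). Evaluate φ at each world:
  a (successors {a, c, f, h}): φ is true.
  b (successors {f, g, h}): φ is true.
  c (successors {a, d, e, f, g}): φ is true.
  d (successors {c, d, e, g, h}): φ is true.
  e (successors {c, d, f, g, h}): φ is true.
  f (successors {a, b, c, e, g, h}): φ is true.
  g (successors {b, c, d, e, f, g, h}): φ is true.
  h (successors {a, b, d, e, f, g}): φ is true.
For instance, at f:
  At f: s is true, p -> <>r is true, so s & (p -> <>r) is true.
    At f: p is true, <>r is true, so p -> <>r is true.
      At f: <>r requires r at some successor in {a, b, c, e, g, h}.
        r holds at a, so <>r is true at f.
Satisfying worlds: {a, b, c, d, e, f, g, h}

8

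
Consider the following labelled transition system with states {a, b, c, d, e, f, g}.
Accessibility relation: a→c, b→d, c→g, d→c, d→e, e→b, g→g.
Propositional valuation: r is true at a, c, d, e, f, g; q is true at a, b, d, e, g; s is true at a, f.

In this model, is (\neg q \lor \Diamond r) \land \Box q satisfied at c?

At c: \neg q \lor \Diamond r is true, \Box q is true, so (\neg q \lor \Diamond r) \land \Box q is true.
  At c: \neg q is true, \Diamond r is true, so \neg q \lor \Diamond r is true.
    At c: \Diamond r requires r at some successor in {g}.
      r holds at g, so \Diamond r is true at c.
  At c: \Box q requires q at every successor {g}.
    At g: q is true.
  So \Box q is true at c.

Yes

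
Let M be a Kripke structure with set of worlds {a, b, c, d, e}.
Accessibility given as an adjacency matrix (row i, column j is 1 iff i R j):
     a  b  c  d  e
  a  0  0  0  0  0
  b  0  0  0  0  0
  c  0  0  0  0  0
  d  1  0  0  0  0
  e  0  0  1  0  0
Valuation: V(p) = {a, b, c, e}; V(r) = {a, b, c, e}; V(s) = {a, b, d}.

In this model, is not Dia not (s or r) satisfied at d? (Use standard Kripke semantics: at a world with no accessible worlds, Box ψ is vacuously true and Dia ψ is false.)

Recall that Dia ψ holds at a world iff ψ holds at some accessible world.
At d: Dia not (s or r) is false, so not Dia not (s or r) is true.
  At d: Dia not (s or r) requires not (s or r) at some successor in {a}.
    At a: not (s or r) is false.
  So Dia not (s or r) is false at d.

Yes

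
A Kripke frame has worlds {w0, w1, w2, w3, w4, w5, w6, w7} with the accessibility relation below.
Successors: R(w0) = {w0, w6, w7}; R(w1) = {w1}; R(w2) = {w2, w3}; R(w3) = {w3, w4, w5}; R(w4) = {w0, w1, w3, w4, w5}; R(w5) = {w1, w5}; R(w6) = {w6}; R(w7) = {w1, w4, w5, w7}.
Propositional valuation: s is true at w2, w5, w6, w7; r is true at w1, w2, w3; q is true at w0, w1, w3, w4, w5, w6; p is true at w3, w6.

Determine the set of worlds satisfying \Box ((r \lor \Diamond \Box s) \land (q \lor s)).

w1, w2, w6

Recall that \Box ψ holds at a world iff ψ holds at every accessible world, and \Diamond ψ holds iff ψ holds at some accessible world.
Let φ = \Box ((r \lor \Diamond \Box s) \land (q \lor s)). Evaluate φ at each world:
  w0 (successors {w0, w6, w7}): φ is false.
  w1 (successors {w1}): φ is true.
  w2 (successors {w2, w3}): φ is true.
  w3 (successors {w3, w4, w5}): φ is false.
  w4 (successors {w0, w1, w3, w4, w5}): φ is false.
  w5 (successors {w1, w5}): φ is false.
  w6 (successors {w6}): φ is true.
  w7 (successors {w1, w4, w5, w7}): φ is false.
For instance, at w4:
  At w4: \Box ((r \lor \Diamond \Box s) \land (q \lor s)) requires (r \lor \Diamond \Box s) \land (q \lor s) at every successor {w0, w1, w3, w4, w5}.
    (r \lor \Diamond \Box s) \land (q \lor s) fails at w4, so \Box ((r \lor \Diamond \Box s) \land (q \lor s)) is false at w4.
      At w4: r \lor \Diamond \Box s is false, q \lor s is true, so (r \lor \Diamond \Box s) \land (q \lor s) is false.
Satisfying worlds: {w1, w2, w6}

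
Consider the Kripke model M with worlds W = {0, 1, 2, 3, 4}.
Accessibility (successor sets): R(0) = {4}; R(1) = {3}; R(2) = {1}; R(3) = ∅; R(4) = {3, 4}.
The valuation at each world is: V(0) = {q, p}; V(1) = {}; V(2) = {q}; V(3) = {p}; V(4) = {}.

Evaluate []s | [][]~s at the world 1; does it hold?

At 1: []s is false, [][]~s is true, so []s | [][]~s is true.
  At 1: []s requires s at every successor {3}.
    s fails at 3, so []s is false at 1.
  At 1: [][]~s requires []~s at every successor {3}.
      At 3: no accessible worlds, so []~s holds vacuously.
  So [][]~s is true at 1.

Yes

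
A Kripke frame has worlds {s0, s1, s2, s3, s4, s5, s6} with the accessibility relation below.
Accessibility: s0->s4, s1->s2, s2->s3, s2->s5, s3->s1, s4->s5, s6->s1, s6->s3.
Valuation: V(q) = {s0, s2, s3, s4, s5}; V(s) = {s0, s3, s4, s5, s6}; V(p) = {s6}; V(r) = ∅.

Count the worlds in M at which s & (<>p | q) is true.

Let φ = s & (<>p | q). Evaluate φ at each world:
  s0 (successors {s4}): φ is true.
  s1 (successors {s2}): φ is false.
  s2 (successors {s3, s5}): φ is false.
  s3 (successors {s1}): φ is true.
  s4 (successors {s5}): φ is true.
  s5 (successors ∅): φ is true.
  s6 (successors {s1, s3}): φ is false.
For instance, at s2:
  At s2: s is false, <>p | q is true, so s & (<>p | q) is false.
    At s2: <>p is false, q is true, so <>p | q is true.
      At s2: <>p requires p at some successor in {s3, s5}.
        At s3: p is false.
        At s5: p is false.
      So <>p is false at s2.
Satisfying worlds: {s0, s3, s4, s5}

4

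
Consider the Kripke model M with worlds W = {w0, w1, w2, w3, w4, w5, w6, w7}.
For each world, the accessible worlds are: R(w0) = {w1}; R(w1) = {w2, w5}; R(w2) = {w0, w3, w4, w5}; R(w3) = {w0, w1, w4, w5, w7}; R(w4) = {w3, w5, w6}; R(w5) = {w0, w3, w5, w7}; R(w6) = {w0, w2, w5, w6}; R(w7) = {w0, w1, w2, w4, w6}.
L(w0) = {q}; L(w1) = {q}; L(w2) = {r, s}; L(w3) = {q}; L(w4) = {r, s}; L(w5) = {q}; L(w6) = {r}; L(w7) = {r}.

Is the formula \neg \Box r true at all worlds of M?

Let φ = \neg \Box r. Evaluate φ at each world:
  w0 (successors {w1}): φ is true.
  w1 (successors {w2, w5}): φ is true.
  w2 (successors {w0, w3, w4, w5}): φ is true.
  w3 (successors {w0, w1, w4, w5, w7}): φ is true.
  w4 (successors {w3, w5, w6}): φ is true.
  w5 (successors {w0, w3, w5, w7}): φ is true.
  w6 (successors {w0, w2, w5, w6}): φ is true.
  w7 (successors {w0, w1, w2, w4, w6}): φ is true.
For instance, at w6:
  At w6: \Box r is false, so \neg \Box r is true.
    At w6: \Box r requires r at every successor {w0, w2, w5, w6}.
      r fails at w0, so \Box r is false at w6.

Yes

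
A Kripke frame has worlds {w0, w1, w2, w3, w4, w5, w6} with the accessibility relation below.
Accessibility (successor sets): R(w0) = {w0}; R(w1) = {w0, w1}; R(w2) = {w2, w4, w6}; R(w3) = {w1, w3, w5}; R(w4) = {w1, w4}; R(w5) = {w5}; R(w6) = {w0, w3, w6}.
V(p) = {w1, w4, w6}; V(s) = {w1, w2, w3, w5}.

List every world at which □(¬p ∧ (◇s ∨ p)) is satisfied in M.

w5

Let φ = □(¬p ∧ (◇s ∨ p)). Evaluate φ at each world:
  w0 (successors {w0}): φ is false.
  w1 (successors {w0, w1}): φ is false.
  w2 (successors {w2, w4, w6}): φ is false.
  w3 (successors {w1, w3, w5}): φ is false.
  w4 (successors {w1, w4}): φ is false.
  w5 (successors {w5}): φ is true.
  w6 (successors {w0, w3, w6}): φ is false.
For instance, at w5:
  At w5: □(¬p ∧ (◇s ∨ p)) requires ¬p ∧ (◇s ∨ p) at every successor {w5}.
      At w5: ¬p is true, ◇s ∨ p is true, so ¬p ∧ (◇s ∨ p) is true.
  So □(¬p ∧ (◇s ∨ p)) is true at w5.
Satisfying worlds: {w5}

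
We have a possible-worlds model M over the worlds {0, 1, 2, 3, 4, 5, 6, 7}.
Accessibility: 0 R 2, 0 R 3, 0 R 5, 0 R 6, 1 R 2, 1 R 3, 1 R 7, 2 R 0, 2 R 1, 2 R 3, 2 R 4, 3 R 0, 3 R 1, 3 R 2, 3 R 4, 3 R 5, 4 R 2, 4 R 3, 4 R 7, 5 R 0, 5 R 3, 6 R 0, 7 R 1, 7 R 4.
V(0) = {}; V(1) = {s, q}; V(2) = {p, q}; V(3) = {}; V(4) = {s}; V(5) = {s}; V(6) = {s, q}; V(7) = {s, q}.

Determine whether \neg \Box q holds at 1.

Yes

At 1: \Box q is false, so \neg \Box q is true.
  At 1: \Box q requires q at every successor {2, 3, 7}.
    q fails at 3, so \Box q is false at 1.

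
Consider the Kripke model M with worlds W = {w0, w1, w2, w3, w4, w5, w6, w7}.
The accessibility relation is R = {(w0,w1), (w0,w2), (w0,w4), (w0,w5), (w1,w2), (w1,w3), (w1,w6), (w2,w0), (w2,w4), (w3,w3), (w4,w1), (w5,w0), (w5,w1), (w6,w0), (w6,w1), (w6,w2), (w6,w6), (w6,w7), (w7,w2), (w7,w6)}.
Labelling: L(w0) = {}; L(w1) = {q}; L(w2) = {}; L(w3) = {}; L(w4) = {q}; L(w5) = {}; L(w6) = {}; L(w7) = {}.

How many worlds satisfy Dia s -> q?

8

Let φ = Dia s -> q. Evaluate φ at each world:
  w0 (successors {w1, w2, w4, w5}): φ is true.
  w1 (successors {w2, w3, w6}): φ is true.
  w2 (successors {w0, w4}): φ is true.
  w3 (successors {w3}): φ is true.
  w4 (successors {w1}): φ is true.
  w5 (successors {w0, w1}): φ is true.
  w6 (successors {w0, w1, w2, w6, w7}): φ is true.
  w7 (successors {w2, w6}): φ is true.
For instance, at w2:
  At w2: Dia s is false, q is false, so Dia s -> q is true.
    At w2: Dia s requires s at some successor in {w0, w4}.
      At w0: s is false.
      At w4: s is false.
    So Dia s is false at w2.
Satisfying worlds: {w0, w1, w2, w3, w4, w5, w6, w7}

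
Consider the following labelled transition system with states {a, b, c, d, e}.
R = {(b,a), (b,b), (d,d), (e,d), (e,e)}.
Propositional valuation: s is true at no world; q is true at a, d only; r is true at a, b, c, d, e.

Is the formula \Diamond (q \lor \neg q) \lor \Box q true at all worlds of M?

Yes

Recall that \Box ψ holds at a world iff ψ holds at every accessible world, and \Diamond ψ holds iff ψ holds at some accessible world.
Let φ = \Diamond (q \lor \neg q) \lor \Box q. Evaluate φ at each world:
  a (successors ∅): φ is true.
  b (successors {a, b}): φ is true.
  c (successors ∅): φ is true.
  d (successors {d}): φ is true.
  e (successors {d, e}): φ is true.
For instance, at d:
  At d: \Diamond (q \lor \neg q) is true, \Box q is true, so \Diamond (q \lor \neg q) \lor \Box q is true.
    At d: \Diamond (q \lor \neg q) requires q \lor \neg q at some successor in {d}.
      q \lor \neg q holds at d, so \Diamond (q \lor \neg q) is true at d.
    At d: \Box q requires q at every successor {d}.
      At d: q is true.
    So \Box q is true at d.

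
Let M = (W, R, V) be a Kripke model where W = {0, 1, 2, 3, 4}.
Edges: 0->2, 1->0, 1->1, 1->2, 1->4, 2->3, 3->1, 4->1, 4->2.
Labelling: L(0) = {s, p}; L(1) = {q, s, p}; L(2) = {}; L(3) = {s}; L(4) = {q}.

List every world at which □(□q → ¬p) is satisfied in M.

0, 1, 2, 3, 4

Recall that □ψ holds at a world iff ψ holds at every accessible world, and ◇ψ holds iff ψ holds at some accessible world.
Let φ = □(□q → ¬p). Evaluate φ at each world:
  0 (successors {2}): φ is true.
  1 (successors {0, 1, 2, 4}): φ is true.
  2 (successors {3}): φ is true.
  3 (successors {1}): φ is true.
  4 (successors {1, 2}): φ is true.
For instance, at 4:
  At 4: □(□q → ¬p) requires □q → ¬p at every successor {1, 2}.
      At 1: □q is false, ¬p is false, so □q → ¬p is true.
      At 2: □q is false, ¬p is true, so □q → ¬p is true.
  So □(□q → ¬p) is true at 4.
Satisfying worlds: {0, 1, 2, 3, 4}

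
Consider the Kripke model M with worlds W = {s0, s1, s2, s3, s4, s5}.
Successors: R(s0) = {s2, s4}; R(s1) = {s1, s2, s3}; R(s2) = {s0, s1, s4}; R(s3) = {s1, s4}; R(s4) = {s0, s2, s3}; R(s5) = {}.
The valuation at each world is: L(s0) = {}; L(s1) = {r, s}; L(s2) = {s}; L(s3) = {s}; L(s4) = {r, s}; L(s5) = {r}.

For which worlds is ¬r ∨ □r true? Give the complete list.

Let φ = ¬r ∨ □r. Evaluate φ at each world:
  s0 (successors {s2, s4}): φ is true.
  s1 (successors {s1, s2, s3}): φ is false.
  s2 (successors {s0, s1, s4}): φ is true.
  s3 (successors {s1, s4}): φ is true.
  s4 (successors {s0, s2, s3}): φ is false.
  s5 (successors ∅): φ is true.
For instance, at s1:
  At s1: ¬r is false, □r is false, so ¬r ∨ □r is false.
    At s1: □r requires r at every successor {s1, s2, s3}.
      r fails at s2, so □r is false at s1.
Satisfying worlds: {s0, s2, s3, s5}

s0, s2, s3, s5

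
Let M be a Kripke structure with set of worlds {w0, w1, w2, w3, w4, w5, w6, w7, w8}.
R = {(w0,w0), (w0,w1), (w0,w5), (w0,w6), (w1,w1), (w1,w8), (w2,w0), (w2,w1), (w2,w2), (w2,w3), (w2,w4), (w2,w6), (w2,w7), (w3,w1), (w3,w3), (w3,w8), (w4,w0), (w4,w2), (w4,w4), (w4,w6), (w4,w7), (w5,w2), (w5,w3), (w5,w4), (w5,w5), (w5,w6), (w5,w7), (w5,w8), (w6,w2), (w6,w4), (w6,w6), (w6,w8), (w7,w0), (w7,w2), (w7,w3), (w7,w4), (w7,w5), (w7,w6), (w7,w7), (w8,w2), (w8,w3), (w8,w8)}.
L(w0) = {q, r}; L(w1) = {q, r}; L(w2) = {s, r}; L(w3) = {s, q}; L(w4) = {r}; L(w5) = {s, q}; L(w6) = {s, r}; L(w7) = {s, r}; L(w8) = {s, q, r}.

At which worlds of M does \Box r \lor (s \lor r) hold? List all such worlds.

w0, w1, w2, w3, w4, w5, w6, w7, w8

Let φ = \Box r \lor (s \lor r). Evaluate φ at each world:
  w0 (successors {w0, w1, w5, w6}): φ is true.
  w1 (successors {w1, w8}): φ is true.
  w2 (successors {w0, w1, w2, w3, w4, w6, w7}): φ is true.
  w3 (successors {w1, w3, w8}): φ is true.
  w4 (successors {w0, w2, w4, w6, w7}): φ is true.
  w5 (successors {w2, w3, w4, w5, w6, w7, w8}): φ is true.
  w6 (successors {w2, w4, w6, w8}): φ is true.
  w7 (successors {w0, w2, w3, w4, w5, w6, w7}): φ is true.
  w8 (successors {w2, w3, w8}): φ is true.
For instance, at w8:
  At w8: \Box r is false, s \lor r is true, so \Box r \lor (s \lor r) is true.
    At w8: \Box r requires r at every successor {w2, w3, w8}.
      r fails at w3, so \Box r is false at w8.
Satisfying worlds: {w0, w1, w2, w3, w4, w5, w6, w7, w8}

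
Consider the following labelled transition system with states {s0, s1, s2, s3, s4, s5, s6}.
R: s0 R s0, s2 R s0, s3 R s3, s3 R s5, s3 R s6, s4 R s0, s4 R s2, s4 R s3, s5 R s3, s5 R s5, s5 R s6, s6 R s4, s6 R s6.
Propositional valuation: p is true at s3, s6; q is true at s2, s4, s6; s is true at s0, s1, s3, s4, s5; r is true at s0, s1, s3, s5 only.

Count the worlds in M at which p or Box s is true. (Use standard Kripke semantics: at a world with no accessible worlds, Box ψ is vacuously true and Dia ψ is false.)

5

Let φ = p or Box s. Evaluate φ at each world:
  s0 (successors {s0}): φ is true.
  s1 (successors ∅): φ is true.
  s2 (successors {s0}): φ is true.
  s3 (successors {s3, s5, s6}): φ is true.
  s4 (successors {s0, s2, s3}): φ is false.
  s5 (successors {s3, s5, s6}): φ is false.
  s6 (successors {s4, s6}): φ is true.
For instance, at s6:
  At s6: p is true, Box s is false, so p or Box s is true.
    At s6: Box s requires s at every successor {s4, s6}.
      s fails at s6, so Box s is false at s6.
Satisfying worlds: {s0, s1, s2, s3, s6}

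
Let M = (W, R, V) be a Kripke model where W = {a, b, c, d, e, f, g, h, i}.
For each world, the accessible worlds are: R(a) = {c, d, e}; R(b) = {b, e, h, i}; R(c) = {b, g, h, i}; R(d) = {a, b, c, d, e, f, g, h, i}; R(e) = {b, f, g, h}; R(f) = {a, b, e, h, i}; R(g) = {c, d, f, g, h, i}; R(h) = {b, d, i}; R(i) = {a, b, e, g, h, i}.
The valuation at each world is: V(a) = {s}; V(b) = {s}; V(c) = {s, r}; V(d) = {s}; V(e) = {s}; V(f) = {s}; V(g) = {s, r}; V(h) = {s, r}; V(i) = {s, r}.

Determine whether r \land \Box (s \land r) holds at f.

At f: r is false, \Box (s \land r) is false, so r \land \Box (s \land r) is false.
  At f: \Box (s \land r) requires s \land r at every successor {a, b, e, h, i}.
    s \land r fails at a, so \Box (s \land r) is false at f.

No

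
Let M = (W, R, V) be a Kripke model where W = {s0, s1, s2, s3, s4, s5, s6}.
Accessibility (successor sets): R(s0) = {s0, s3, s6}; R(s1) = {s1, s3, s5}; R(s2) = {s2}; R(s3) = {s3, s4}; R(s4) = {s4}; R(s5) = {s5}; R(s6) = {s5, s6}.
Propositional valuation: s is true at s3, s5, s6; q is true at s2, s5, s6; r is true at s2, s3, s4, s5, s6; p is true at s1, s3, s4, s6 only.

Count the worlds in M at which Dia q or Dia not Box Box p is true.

Let φ = Dia q or Dia not Box Box p. Evaluate φ at each world:
  s0 (successors {s0, s3, s6}): φ is true.
  s1 (successors {s1, s3, s5}): φ is true.
  s2 (successors {s2}): φ is true.
  s3 (successors {s3, s4}): φ is false.
  s4 (successors {s4}): φ is false.
  s5 (successors {s5}): φ is true.
  s6 (successors {s5, s6}): φ is true.
For instance, at s0:
  At s0: Dia q is true, Dia not Box Box p is true, so Dia q or Dia not Box Box p is true.
    At s0: Dia q requires q at some successor in {s0, s3, s6}.
      q holds at s6, so Dia q is true at s0.
    At s0: Dia not Box Box p requires not Box Box p at some successor in {s0, s3, s6}.
      not Box Box p holds at s0, so Dia not Box Box p is true at s0.
Satisfying worlds: {s0, s1, s2, s5, s6}

5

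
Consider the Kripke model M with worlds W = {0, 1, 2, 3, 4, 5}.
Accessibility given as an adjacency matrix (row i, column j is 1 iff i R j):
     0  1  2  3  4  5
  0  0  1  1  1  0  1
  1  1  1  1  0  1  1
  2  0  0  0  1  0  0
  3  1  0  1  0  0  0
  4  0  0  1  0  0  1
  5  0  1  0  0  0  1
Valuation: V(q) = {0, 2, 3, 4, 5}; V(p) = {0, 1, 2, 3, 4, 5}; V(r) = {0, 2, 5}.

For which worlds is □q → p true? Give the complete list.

0, 1, 2, 3, 4, 5

Recall that □ψ holds at a world iff ψ holds at every accessible world, and ◇ψ holds iff ψ holds at some accessible world.
Let φ = □q → p. Evaluate φ at each world:
  0 (successors {1, 2, 3, 5}): φ is true.
  1 (successors {0, 1, 2, 4, 5}): φ is true.
  2 (successors {3}): φ is true.
  3 (successors {0, 2}): φ is true.
  4 (successors {2, 5}): φ is true.
  5 (successors {1, 5}): φ is true.
For instance, at 4:
  At 4: □q is true, p is true, so □q → p is true.
    At 4: □q requires q at every successor {2, 5}.
      At 2: q is true.
      At 5: q is true.
    So □q is true at 4.
Satisfying worlds: {0, 1, 2, 3, 4, 5}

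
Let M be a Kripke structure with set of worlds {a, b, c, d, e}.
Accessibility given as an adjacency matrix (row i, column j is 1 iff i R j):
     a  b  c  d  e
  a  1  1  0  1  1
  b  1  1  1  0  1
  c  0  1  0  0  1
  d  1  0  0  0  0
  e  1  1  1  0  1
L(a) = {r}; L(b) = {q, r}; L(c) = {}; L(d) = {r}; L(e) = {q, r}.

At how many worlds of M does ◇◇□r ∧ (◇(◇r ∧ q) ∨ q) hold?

Let φ = ◇◇□r ∧ (◇(◇r ∧ q) ∨ q). Evaluate φ at each world:
  a (successors {a, b, d, e}): φ is true.
  b (successors {a, b, c, e}): φ is true.
  c (successors {b, e}): φ is true.
  d (successors {a}): φ is false.
  e (successors {a, b, c, e}): φ is true.
For instance, at e:
  At e: ◇◇□r is true, ◇(◇r ∧ q) ∨ q is true, so ◇◇□r ∧ (◇(◇r ∧ q) ∨ q) is true.
    At e: ◇◇□r requires ◇□r at some successor in {a, b, c, e}.
      ◇□r holds at a, so ◇◇□r is true at e.
    At e: ◇(◇r ∧ q) is true, q is true, so ◇(◇r ∧ q) ∨ q is true.
      At e: ◇(◇r ∧ q) requires ◇r ∧ q at some successor in {a, b, c, e}.
        ◇r ∧ q holds at b, so ◇(◇r ∧ q) is true at e.
Satisfying worlds: {a, b, c, e}

4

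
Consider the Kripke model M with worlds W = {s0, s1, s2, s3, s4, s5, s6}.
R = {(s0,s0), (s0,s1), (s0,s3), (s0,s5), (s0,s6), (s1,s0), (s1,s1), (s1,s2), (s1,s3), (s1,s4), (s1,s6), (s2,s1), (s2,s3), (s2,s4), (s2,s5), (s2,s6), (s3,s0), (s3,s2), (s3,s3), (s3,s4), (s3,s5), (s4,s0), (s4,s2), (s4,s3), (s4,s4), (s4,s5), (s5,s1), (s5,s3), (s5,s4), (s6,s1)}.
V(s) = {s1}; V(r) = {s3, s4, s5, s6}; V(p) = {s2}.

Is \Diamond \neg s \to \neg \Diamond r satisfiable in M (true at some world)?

Let φ = \Diamond \neg s \to \neg \Diamond r. Evaluate φ at each world:
  s0 (successors {s0, s1, s3, s5, s6}): φ is false.
  s1 (successors {s0, s1, s2, s3, s4, s6}): φ is false.
  s2 (successors {s1, s3, s4, s5, s6}): φ is false.
  s3 (successors {s0, s2, s3, s4, s5}): φ is false.
  s4 (successors {s0, s2, s3, s4, s5}): φ is false.
  s5 (successors {s1, s3, s4}): φ is false.
  s6 (successors {s1}): φ is true.
Detail at s6 (witness):
  At s6: \Diamond \neg s is false, \neg \Diamond r is true, so \Diamond \neg s \to \neg \Diamond r is true.
    At s6: \Diamond \neg s requires \neg s at some successor in {s1}.
      At s1: \neg s is false.
    So \Diamond \neg s is false at s6.
    At s6: \Diamond r is false, so \neg \Diamond r is true.
      At s6: \Diamond r requires r at some successor in {s1}.
        At s1: r is false.
      So \Diamond r is false at s6.

Yes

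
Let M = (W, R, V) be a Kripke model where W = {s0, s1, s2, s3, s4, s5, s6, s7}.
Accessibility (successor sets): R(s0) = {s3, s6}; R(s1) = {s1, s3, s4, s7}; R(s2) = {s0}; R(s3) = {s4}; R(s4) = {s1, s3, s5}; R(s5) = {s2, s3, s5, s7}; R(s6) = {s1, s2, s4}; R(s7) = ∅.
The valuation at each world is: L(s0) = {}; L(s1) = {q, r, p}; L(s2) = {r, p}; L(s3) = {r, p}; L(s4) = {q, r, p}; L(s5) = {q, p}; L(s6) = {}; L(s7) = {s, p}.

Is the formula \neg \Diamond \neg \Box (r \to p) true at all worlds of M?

Let φ = \neg \Diamond \neg \Box (r \to p). Evaluate φ at each world:
  s0 (successors {s3, s6}): φ is true.
  s1 (successors {s1, s3, s4, s7}): φ is true.
  s2 (successors {s0}): φ is true.
  s3 (successors {s4}): φ is true.
  s4 (successors {s1, s3, s5}): φ is true.
  s5 (successors {s2, s3, s5, s7}): φ is true.
  s6 (successors {s1, s2, s4}): φ is true.
  s7 (successors ∅): φ is true.
For instance, at s5:
  At s5: \Diamond \neg \Box (r \to p) is false, so \neg \Diamond \neg \Box (r \to p) is true.
    At s5: \Diamond \neg \Box (r \to p) requires \neg \Box (r \to p) at some successor in {s2, s3, s5, s7}.
      At s2: \neg \Box (r \to p) is false.
      At s3: \neg \Box (r \to p) is false.
      At s5: \neg \Box (r \to p) is false.
      At s7: \neg \Box (r \to p) is false.
    So \Diamond \neg \Box (r \to p) is false at s5.

Yes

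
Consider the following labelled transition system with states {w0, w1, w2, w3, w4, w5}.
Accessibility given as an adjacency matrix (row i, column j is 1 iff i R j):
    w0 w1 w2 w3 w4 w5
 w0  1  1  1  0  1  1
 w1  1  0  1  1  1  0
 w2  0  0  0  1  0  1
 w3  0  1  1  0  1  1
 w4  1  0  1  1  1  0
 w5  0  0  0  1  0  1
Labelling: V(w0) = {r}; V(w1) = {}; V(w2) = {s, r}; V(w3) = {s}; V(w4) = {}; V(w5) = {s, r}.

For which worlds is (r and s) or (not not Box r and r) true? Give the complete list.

Let φ = (r and s) or (not not Box r and r). Evaluate φ at each world:
  w0 (successors {w0, w1, w2, w4, w5}): φ is false.
  w1 (successors {w0, w2, w3, w4}): φ is false.
  w2 (successors {w3, w5}): φ is true.
  w3 (successors {w1, w2, w4, w5}): φ is false.
  w4 (successors {w0, w2, w3, w4}): φ is false.
  w5 (successors {w3, w5}): φ is true.
For instance, at w2:
  At w2: r and s is true, not not Box r and r is false, so (r and s) or (not not Box r and r) is true.
    At w2: not not Box r is false, r is true, so not not Box r and r is false.
      At w2: not Box r is true, so not not Box r is false.
Satisfying worlds: {w2, w5}

w2, w5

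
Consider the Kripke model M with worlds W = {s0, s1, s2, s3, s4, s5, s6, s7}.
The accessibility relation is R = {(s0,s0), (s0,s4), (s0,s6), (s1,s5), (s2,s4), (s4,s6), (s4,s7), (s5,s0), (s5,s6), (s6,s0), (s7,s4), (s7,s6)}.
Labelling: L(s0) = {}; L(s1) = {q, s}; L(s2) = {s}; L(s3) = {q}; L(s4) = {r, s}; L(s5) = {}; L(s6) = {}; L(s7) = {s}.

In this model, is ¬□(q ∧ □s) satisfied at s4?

Yes

At s4: □(q ∧ □s) is false, so ¬□(q ∧ □s) is true.
  At s4: □(q ∧ □s) requires q ∧ □s at every successor {s6, s7}.
    q ∧ □s fails at s6, so □(q ∧ □s) is false at s4.
      At s6: q is false, □s is false, so q ∧ □s is false.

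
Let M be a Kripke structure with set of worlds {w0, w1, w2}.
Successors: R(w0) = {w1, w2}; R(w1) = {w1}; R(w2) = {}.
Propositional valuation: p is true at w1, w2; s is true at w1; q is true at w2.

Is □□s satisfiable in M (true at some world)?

Let φ = □□s. Evaluate φ at each world:
  w0 (successors {w1, w2}): φ is true.
  w1 (successors {w1}): φ is true.
  w2 (successors ∅): φ is true.
Detail at w0 (witness):
  At w0: □□s requires □s at every successor {w1, w2}.
      At w1: □s requires s at every successor {w1}.
        At w1: s is true.
      So □s is true at w1.
      At w2: no accessible worlds, so □s holds vacuously.
  So □□s is true at w0.

Yes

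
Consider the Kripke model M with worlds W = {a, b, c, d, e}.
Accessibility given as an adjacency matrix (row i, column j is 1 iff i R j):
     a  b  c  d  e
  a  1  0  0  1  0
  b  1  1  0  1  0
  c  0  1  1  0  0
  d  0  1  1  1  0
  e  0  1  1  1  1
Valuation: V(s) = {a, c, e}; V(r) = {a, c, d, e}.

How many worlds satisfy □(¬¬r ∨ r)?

Let φ = □(¬¬r ∨ r). Evaluate φ at each world:
  a (successors {a, d}): φ is true.
  b (successors {a, b, d}): φ is false.
  c (successors {b, c}): φ is false.
  d (successors {b, c, d}): φ is false.
  e (successors {b, c, d, e}): φ is false.
For instance, at c:
  At c: □(¬¬r ∨ r) requires ¬¬r ∨ r at every successor {b, c}.
    ¬¬r ∨ r fails at b, so □(¬¬r ∨ r) is false at c.
Satisfying worlds: {a}

1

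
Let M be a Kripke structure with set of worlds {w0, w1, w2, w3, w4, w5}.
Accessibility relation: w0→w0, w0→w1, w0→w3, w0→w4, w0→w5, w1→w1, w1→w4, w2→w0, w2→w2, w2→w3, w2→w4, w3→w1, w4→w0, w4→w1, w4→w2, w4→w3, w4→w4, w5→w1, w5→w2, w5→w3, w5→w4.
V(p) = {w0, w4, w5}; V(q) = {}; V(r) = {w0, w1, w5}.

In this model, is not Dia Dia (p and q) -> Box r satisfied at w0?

At w0: not Dia Dia (p and q) is true, Box r is false, so not Dia Dia (p and q) -> Box r is false.
  At w0: Dia Dia (p and q) is false, so not Dia Dia (p and q) is true.
    At w0: Dia Dia (p and q) requires Dia (p and q) at some successor in {w0, w1, w3, w4, w5}.
      At w0: Dia (p and q) is false.
      At w1: Dia (p and q) is false.
      At w3: Dia (p and q) is false.
      At w4: Dia (p and q) is false.
      At w5: Dia (p and q) is false.
    So Dia Dia (p and q) is false at w0.
  At w0: Box r requires r at every successor {w0, w1, w3, w4, w5}.
    r fails at w3, so Box r is false at w0.

No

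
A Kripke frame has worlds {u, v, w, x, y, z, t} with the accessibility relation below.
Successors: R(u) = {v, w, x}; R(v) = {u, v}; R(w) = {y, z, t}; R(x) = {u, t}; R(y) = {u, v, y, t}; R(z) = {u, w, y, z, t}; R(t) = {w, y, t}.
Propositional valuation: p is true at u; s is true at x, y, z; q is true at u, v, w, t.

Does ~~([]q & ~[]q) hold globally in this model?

Let φ = ~~([]q & ~[]q). Evaluate φ at each world:
  u (successors {v, w, x}): φ is false.
  v (successors {u, v}): φ is false.
  w (successors {y, z, t}): φ is false.
  x (successors {u, t}): φ is false.
  y (successors {u, v, y, t}): φ is false.
  z (successors {u, w, y, z, t}): φ is false.
  t (successors {w, y, t}): φ is false.
Detail at u (counterexample):
  At u: ~([]q & ~[]q) is true, so ~~([]q & ~[]q) is false.
    At u: []q & ~[]q is false, so ~([]q & ~[]q) is true.
      At u: []q is false, ~[]q is true, so []q & ~[]q is false.

No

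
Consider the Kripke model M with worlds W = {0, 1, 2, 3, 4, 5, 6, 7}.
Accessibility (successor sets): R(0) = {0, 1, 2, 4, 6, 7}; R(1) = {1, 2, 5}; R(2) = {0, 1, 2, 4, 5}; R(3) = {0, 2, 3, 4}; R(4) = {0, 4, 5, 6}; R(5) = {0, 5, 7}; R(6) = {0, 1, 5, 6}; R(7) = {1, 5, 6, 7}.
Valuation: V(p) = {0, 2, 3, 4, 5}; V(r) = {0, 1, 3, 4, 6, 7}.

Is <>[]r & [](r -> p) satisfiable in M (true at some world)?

No

Let φ = <>[]r & [](r -> p). Evaluate φ at each world:
  0 (successors {0, 1, 2, 4, 6, 7}): φ is false.
  1 (successors {1, 2, 5}): φ is false.
  2 (successors {0, 1, 2, 4, 5}): φ is false.
  3 (successors {0, 2, 3, 4}): φ is false.
  4 (successors {0, 4, 5, 6}): φ is false.
  5 (successors {0, 5, 7}): φ is false.
  6 (successors {0, 1, 5, 6}): φ is false.
  7 (successors {1, 5, 6, 7}): φ is false.
For instance, at 4:
  At 4: <>[]r is false, [](r -> p) is false, so <>[]r & [](r -> p) is false.
    At 4: <>[]r requires []r at some successor in {0, 4, 5, 6}.
      At 0: []r is false.
      At 4: []r is false.
      At 5: []r is false.
      At 6: []r is false.
    So <>[]r is false at 4.
    At 4: [](r -> p) requires r -> p at every successor {0, 4, 5, 6}.
      r -> p fails at 6, so [](r -> p) is false at 4.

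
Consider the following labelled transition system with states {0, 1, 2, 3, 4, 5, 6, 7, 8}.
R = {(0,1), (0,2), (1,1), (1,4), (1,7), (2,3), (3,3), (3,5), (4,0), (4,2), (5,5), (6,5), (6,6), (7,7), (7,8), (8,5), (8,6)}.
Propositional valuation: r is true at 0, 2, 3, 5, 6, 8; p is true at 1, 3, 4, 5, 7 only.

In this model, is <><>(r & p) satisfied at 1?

At 1: <><>(r & p) requires <>(r & p) at some successor in {1, 4, 7}.
  At 1: <>(r & p) is false.
  At 4: <>(r & p) is false.
  At 7: <>(r & p) is false.
So <><>(r & p) is false at 1.

No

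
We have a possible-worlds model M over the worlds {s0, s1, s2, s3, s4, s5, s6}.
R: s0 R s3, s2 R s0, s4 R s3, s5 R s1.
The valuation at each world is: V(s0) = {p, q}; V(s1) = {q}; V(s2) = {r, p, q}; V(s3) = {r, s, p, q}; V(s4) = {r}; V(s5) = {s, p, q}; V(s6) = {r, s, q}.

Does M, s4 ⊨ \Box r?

At s4: \Box r requires r at every successor {s3}.
  At s3: r is true.
So \Box r is true at s4.

Yes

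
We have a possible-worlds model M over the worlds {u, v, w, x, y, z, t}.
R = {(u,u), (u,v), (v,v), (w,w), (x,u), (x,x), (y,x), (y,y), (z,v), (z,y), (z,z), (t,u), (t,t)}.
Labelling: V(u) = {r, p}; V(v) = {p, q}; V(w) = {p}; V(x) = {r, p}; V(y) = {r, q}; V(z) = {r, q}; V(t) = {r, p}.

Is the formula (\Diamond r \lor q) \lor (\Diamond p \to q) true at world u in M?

Recall that \Diamond ψ holds at a world iff ψ holds at some accessible world.
At u: \Diamond r \lor q is true, \Diamond p \to q is false, so (\Diamond r \lor q) \lor (\Diamond p \to q) is true.
  At u: \Diamond r is true, q is false, so \Diamond r \lor q is true.
    At u: \Diamond r requires r at some successor in {u, v}.
      r holds at u, so \Diamond r is true at u.
  At u: \Diamond p is true, q is false, so \Diamond p \to q is false.
    At u: \Diamond p requires p at some successor in {u, v}.
      p holds at u, so \Diamond p is true at u.

Yes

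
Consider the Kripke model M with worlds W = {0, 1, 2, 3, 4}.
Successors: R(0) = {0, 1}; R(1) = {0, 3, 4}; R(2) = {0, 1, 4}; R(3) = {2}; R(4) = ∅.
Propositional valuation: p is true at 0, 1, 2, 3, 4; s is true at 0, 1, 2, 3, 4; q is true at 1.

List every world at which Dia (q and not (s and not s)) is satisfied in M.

0, 2

Recall that Dia ψ holds at a world iff ψ holds at some accessible world.
Let φ = Dia (q and not (s and not s)). Evaluate φ at each world:
  0 (successors {0, 1}): φ is true.
  1 (successors {0, 3, 4}): φ is false.
  2 (successors {0, 1, 4}): φ is true.
  3 (successors {2}): φ is false.
  4 (successors ∅): φ is false.
For instance, at 0:
  At 0: Dia (q and not (s and not s)) requires q and not (s and not s) at some successor in {0, 1}.
    q and not (s and not s) holds at 1, so Dia (q and not (s and not s)) is true at 0.
Satisfying worlds: {0, 2}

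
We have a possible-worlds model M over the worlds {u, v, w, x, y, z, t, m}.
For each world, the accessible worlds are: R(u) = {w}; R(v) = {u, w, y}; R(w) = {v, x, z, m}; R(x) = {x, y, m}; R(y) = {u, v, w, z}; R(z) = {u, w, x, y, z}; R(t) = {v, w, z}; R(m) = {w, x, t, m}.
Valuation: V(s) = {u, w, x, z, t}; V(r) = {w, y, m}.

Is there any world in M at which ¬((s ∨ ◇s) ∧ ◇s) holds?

Recall that ◇ψ holds at a world iff ψ holds at some accessible world.
Let φ = ¬((s ∨ ◇s) ∧ ◇s). Evaluate φ at each world:
  u (successors {w}): φ is false.
  v (successors {u, w, y}): φ is false.
  w (successors {v, x, z, m}): φ is false.
  x (successors {x, y, m}): φ is false.
  y (successors {u, v, w, z}): φ is false.
  z (successors {u, w, x, y, z}): φ is false.
  t (successors {v, w, z}): φ is false.
  m (successors {w, x, t, m}): φ is false.
For instance, at v:
  At v: (s ∨ ◇s) ∧ ◇s is true, so ¬((s ∨ ◇s) ∧ ◇s) is false.
    At v: s ∨ ◇s is true, ◇s is true, so (s ∨ ◇s) ∧ ◇s is true.
      At v: s is false, ◇s is true, so s ∨ ◇s is true.
      At v: ◇s requires s at some successor in {u, w, y}.
        s holds at u, so ◇s is true at v.

No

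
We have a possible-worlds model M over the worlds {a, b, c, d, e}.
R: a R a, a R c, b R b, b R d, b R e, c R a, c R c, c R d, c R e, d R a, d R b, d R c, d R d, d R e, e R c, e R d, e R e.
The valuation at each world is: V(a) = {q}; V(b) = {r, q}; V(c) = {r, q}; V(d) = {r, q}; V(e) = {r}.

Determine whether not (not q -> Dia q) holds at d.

At d: not q -> Dia q is true, so not (not q -> Dia q) is false.
  At d: not q is false, Dia q is true, so not q -> Dia q is true.
    At d: Dia q requires q at some successor in {a, b, c, d, e}.
      q holds at a, so Dia q is true at d.

No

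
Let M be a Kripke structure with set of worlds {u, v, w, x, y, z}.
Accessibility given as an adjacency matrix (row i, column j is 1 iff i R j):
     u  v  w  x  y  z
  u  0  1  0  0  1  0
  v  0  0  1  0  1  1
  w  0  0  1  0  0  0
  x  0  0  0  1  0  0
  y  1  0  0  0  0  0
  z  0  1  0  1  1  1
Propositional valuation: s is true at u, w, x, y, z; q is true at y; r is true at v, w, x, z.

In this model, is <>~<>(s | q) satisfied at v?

At v: <>~<>(s | q) requires ~<>(s | q) at some successor in {w, y, z}.
  At w: ~<>(s | q) is false.
  At y: ~<>(s | q) is false.
  At z: ~<>(s | q) is false.
So <>~<>(s | q) is false at v.

No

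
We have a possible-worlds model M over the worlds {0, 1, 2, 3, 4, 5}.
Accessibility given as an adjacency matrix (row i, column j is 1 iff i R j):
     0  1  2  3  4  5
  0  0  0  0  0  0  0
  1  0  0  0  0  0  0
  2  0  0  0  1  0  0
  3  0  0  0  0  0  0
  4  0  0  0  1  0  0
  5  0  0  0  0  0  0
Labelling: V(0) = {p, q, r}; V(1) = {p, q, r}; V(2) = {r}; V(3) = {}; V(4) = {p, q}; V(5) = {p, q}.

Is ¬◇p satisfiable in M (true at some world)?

Let φ = ¬◇p. Evaluate φ at each world:
  0 (successors ∅): φ is true.
  1 (successors ∅): φ is true.
  2 (successors {3}): φ is true.
  3 (successors ∅): φ is true.
  4 (successors {3}): φ is true.
  5 (successors ∅): φ is true.
Detail at 0 (witness):
  At 0: ◇p is false, so ¬◇p is true.
    At 0: no accessible worlds, so ◇p is false.

Yes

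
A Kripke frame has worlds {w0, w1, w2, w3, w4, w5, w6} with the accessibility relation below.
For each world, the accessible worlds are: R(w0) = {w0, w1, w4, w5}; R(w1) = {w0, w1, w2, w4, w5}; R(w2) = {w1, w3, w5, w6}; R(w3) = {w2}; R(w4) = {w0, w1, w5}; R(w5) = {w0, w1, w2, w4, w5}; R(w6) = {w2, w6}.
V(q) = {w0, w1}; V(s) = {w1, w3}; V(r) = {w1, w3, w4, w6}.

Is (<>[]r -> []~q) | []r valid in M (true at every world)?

Yes

Let φ = (<>[]r -> []~q) | []r. Evaluate φ at each world:
  w0 (successors {w0, w1, w4, w5}): φ is true.
  w1 (successors {w0, w1, w2, w4, w5}): φ is true.
  w2 (successors {w1, w3, w5, w6}): φ is true.
  w3 (successors {w2}): φ is true.
  w4 (successors {w0, w1, w5}): φ is true.
  w5 (successors {w0, w1, w2, w4, w5}): φ is true.
  w6 (successors {w2, w6}): φ is true.
For instance, at w6:
  At w6: <>[]r -> []~q is true, []r is false, so (<>[]r -> []~q) | []r is true.
    At w6: <>[]r is false, []~q is true, so <>[]r -> []~q is true.
      At w6: <>[]r requires []r at some successor in {w2, w6}.
        At w2: []r is false.
        At w6: []r is false.
      So <>[]r is false at w6.
      At w6: []~q requires ~q at every successor {w2, w6}.
        At w2: ~q is true.
        At w6: ~q is true.
      So []~q is true at w6.
    At w6: []r requires r at every successor {w2, w6}.
      r fails at w2, so []r is false at w6.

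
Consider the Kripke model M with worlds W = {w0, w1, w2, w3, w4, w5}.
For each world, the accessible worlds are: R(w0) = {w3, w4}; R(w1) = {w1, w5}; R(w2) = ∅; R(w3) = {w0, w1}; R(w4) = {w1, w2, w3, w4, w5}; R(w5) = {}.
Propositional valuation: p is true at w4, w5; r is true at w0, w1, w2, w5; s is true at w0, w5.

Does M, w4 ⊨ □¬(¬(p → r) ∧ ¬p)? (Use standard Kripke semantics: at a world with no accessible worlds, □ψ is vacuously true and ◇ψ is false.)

At w4: □¬(¬(p → r) ∧ ¬p) requires ¬(¬(p → r) ∧ ¬p) at every successor {w1, w2, w3, w4, w5}.
  At w1: ¬(¬(p → r) ∧ ¬p) is true.
  At w2: ¬(¬(p → r) ∧ ¬p) is true.
  At w3: ¬(¬(p → r) ∧ ¬p) is true.
  At w4: ¬(¬(p → r) ∧ ¬p) is true.
  At w5: ¬(¬(p → r) ∧ ¬p) is true.
So □¬(¬(p → r) ∧ ¬p) is true at w4.

Yes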